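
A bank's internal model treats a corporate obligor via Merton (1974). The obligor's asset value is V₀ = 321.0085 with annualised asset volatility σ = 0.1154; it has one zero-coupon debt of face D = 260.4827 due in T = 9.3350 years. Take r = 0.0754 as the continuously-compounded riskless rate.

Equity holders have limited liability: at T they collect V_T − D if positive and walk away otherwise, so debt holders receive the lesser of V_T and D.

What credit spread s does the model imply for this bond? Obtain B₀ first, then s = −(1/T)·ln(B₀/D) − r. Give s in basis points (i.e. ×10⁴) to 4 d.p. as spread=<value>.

d₁ = [ln(V₀/D) + (r + σ²/2)T] / (σ√T)
   = [ln(321.0085/260.4827) + (0.0754 + 0.5·0.1154²)·9.3350] / (0.1154·√9.3350)
   = [0.208931 + 0.766017] / 0.352584 = 2.765149
d₂ = d₁ − σ√T = 2.765149 − 0.352584 = 2.412564
N(d₁) = 0.997155,  N(d₂) = 0.992080,  e^(−rT) = 0.494673
E₀ = V₀·N(d₁) − D·e^(−rT)·N(d₂)
   = 321.0085·0.997155 − 260.4827·0.494673·0.992080 = 192.262176
B₀ = V₀ − E₀ = 321.0085 − 192.262176 = 128.746324
spread = −(1/T)·ln(B₀/D) − r = −(1/9.3350)·ln(128.746324/260.4827) − 0.0754 = 0.00008928
in basis points: 0.00008928 × 10⁴ = 0.8928 bp

spread=0.8928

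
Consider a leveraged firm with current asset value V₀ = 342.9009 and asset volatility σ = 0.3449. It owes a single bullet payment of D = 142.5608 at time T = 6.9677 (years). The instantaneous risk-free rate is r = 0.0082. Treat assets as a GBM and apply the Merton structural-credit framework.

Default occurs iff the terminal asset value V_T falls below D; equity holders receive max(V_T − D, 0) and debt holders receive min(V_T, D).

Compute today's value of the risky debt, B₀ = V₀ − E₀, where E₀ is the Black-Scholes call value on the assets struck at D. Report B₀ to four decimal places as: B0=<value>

B0=120.1504

d₁ = [ln(V₀/D) + (r + σ²/2)T] / (σ√T)
   = [ln(342.9009/142.5608) + (0.0082 + 0.5·0.3449²)·6.9677] / (0.3449·√6.9677)
   = [0.877673 + 0.471560] / 0.910412 = 1.482003
d₂ = d₁ − σ√T = 1.482003 − 0.910412 = 0.571591
N(d₁) = 0.930830,  N(d₂) = 0.716200,  e^(−rT) = 0.944466
E₀ = V₀·N(d₁) − D·e^(−rT)·N(d₂)
   = 342.9009·0.930830 − 142.5608·0.944466·0.716200 = 222.750511
B₀ = V₀ − E₀ = 342.9009 − 222.750511 = 120.150389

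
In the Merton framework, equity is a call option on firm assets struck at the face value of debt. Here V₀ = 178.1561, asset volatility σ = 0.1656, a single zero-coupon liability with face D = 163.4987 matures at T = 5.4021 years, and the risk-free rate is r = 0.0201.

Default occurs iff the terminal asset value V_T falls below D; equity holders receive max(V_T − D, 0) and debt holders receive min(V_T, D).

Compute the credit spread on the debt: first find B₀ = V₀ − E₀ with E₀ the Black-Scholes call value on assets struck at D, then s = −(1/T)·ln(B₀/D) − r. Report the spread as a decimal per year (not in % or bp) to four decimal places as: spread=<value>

spread=0.0159

d₁ = [ln(V₀/D) + (r + σ²/2)T] / (σ√T)
   = [ln(178.1561/163.4987) + (0.0201 + 0.5·0.1656²)·5.4021] / (0.1656·√5.4021)
   = [0.085855 + 0.182654] / 0.384894 = 0.697618
d₂ = d₁ − σ√T = 0.697618 − 0.384894 = 0.312723
N(d₁) = 0.757292,  N(d₂) = 0.622755,  e^(−rT) = 0.897105
E₀ = V₀·N(d₁) − D·e^(−rT)·N(d₂)
   = 178.1561·0.757292 − 163.4987·0.897105·0.622755 = 43.573313
B₀ = V₀ − E₀ = 178.1561 − 43.573313 = 134.582787
spread = −(1/T)·ln(B₀/D) − r = −(1/5.4021)·ln(134.582787/163.4987) − 0.0201 = 0.01592775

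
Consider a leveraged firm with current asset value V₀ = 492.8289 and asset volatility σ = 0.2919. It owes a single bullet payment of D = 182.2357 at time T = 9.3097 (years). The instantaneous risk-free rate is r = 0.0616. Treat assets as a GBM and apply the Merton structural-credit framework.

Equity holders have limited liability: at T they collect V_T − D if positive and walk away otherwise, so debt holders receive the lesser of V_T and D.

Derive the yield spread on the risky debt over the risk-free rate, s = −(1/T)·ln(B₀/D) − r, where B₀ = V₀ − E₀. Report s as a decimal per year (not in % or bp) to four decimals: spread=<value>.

d₁ = [ln(V₀/D) + (r + σ²/2)T] / (σ√T)
   = [ln(492.8289/182.2357) + (0.0616 + 0.5·0.2919²)·9.3097] / (0.2919·√9.3097)
   = [0.994861 + 0.970097] / 0.890639 = 2.206233
d₂ = d₁ − σ√T = 2.206233 − 0.890639 = 1.315593
N(d₁) = 0.986316,  N(d₂) = 0.905845,  e^(−rT) = 0.563562
E₀ = V₀·N(d₁) − D·e^(−rT)·N(d₂)
   = 492.8289·0.986316 − 182.2357·0.563562·0.905845 = 393.053802
B₀ = V₀ − E₀ = 492.8289 − 393.053802 = 99.775098
spread = −(1/T)·ln(B₀/D) − r = −(1/9.3097)·ln(99.775098/182.2357) − 0.0616 = 0.00310480

spread=0.0031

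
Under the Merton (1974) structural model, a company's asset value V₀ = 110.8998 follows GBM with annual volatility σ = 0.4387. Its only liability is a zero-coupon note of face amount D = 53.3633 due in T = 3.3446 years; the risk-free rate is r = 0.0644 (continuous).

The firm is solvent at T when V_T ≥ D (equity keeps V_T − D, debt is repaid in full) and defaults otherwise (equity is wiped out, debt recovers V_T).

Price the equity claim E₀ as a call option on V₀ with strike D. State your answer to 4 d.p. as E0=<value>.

d₁ = [ln(V₀/D) + (r + σ²/2)T] / (σ√T)
   = [ln(110.8998/53.3633) + (0.0644 + 0.5·0.4387²)·3.3446] / (0.4387·√3.3446)
   = [0.731504 + 0.537239] / 0.802305 = 1.581372
d₂ = d₁ − σ√T = 1.581372 − 0.802305 = 0.779066
N(d₁) = 0.943103,  N(d₂) = 0.782030,  e^(−rT) = 0.806225
E₀ = V₀·N(d₁) − D·e^(−rT)·N(d₂)
   = 110.8998·0.943103 − 53.3633·0.806225·0.782030 = 70.944853

E0=70.9449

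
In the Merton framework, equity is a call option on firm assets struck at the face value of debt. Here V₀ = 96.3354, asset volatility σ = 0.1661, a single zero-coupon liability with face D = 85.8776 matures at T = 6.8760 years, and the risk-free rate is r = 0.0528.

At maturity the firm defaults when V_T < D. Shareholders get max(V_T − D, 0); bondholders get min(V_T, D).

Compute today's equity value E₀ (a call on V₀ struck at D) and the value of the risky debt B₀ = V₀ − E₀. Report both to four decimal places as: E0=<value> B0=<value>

d₁ = [ln(V₀/D) + (r + σ²/2)T] / (σ√T)
   = [ln(96.3354/85.8776) + (0.0528 + 0.5·0.1661²)·6.8760] / (0.1661·√6.8760)
   = [0.114913 + 0.457905] / 0.435550 = 1.315160
d₂ = d₁ − σ√T = 1.315160 − 0.435550 = 0.879610
N(d₁) = 0.905772,  N(d₂) = 0.810465,  e^(−rT) = 0.695550
E₀ = V₀·N(d₁) − D·e^(−rT)·N(d₂)
   = 96.3354·0.905772 − 85.8776·0.695550·0.810465 = 38.847104
B₀ = V₀ − E₀ = 96.3354 − 38.847104 = 57.488296

E0=38.8471 B0=57.4883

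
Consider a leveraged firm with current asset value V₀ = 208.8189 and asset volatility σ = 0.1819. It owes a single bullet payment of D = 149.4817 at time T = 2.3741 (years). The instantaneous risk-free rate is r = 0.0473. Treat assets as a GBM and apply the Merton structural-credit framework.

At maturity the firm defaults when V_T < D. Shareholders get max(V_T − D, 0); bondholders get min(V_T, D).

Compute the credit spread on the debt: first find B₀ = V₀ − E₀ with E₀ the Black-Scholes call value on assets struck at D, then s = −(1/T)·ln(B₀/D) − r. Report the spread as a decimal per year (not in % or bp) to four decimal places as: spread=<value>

spread=0.0035

d₁ = [ln(V₀/D) + (r + σ²/2)T] / (σ√T)
   = [ln(208.8189/149.4817) + (0.0473 + 0.5·0.1819²)·2.3741] / (0.1819·√2.3741)
   = [0.334293 + 0.151572] / 0.280274 = 1.733538
d₂ = d₁ − σ√T = 1.733538 − 0.280274 = 1.453264
N(d₁) = 0.958500,  N(d₂) = 0.926925,  e^(−rT) = 0.893781
E₀ = V₀·N(d₁) − D·e^(−rT)·N(d₂)
   = 208.8189·0.958500 − 149.4817·0.893781·0.926925 = 76.312185
B₀ = V₀ − E₀ = 208.8189 − 76.312185 = 132.506715
spread = −(1/T)·ln(B₀/D) − r = −(1/2.3741)·ln(132.506715/149.4817) − 0.0473 = 0.00347320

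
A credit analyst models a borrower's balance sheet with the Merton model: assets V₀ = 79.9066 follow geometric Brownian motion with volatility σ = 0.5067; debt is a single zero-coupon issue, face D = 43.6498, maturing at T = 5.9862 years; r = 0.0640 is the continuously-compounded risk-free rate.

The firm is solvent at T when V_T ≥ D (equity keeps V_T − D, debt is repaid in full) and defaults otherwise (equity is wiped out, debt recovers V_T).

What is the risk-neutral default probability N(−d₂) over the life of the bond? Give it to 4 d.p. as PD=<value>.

PD=0.4298

d₁ = [ln(V₀/D) + (r + σ²/2)T] / (σ√T)
   = [ln(79.9066/43.6498) + (0.0640 + 0.5·0.5067²)·5.9862] / (0.5067·√5.9862)
   = [0.604660 + 1.151580] / 1.239728 = 1.416633
d₂ = d₁ − σ√T = 1.416633 − 1.239728 = 0.176904
risk-neutral PD = N(−d₂) = N(-0.176904) = 0.429792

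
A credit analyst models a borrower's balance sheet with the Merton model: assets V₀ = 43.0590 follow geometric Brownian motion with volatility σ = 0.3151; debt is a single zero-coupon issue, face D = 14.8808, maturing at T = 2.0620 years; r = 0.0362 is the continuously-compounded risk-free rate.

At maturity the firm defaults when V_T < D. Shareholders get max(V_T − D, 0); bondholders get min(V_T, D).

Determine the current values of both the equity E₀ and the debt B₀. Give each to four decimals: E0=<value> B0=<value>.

d₁ = [ln(V₀/D) + (r + σ²/2)T] / (σ√T)
   = [ln(43.0590/14.8808) + (0.0362 + 0.5·0.3151²)·2.0620] / (0.3151·√2.0620)
   = [1.062499 + 0.177010] / 0.452473 = 2.739411
d₂ = d₁ − σ√T = 2.739411 − 0.452473 = 2.286938
N(d₁) = 0.996923,  N(d₂) = 0.988900,  e^(−rT) = 0.928073
E₀ = V₀·N(d₁) − D·e^(−rT)·N(d₂)
   = 43.0590·0.996923 − 14.8808·0.928073·0.988900 = 29.269304
B₀ = V₀ − E₀ = 43.0590 − 29.269304 = 13.789696

E0=29.2693 B0=13.7897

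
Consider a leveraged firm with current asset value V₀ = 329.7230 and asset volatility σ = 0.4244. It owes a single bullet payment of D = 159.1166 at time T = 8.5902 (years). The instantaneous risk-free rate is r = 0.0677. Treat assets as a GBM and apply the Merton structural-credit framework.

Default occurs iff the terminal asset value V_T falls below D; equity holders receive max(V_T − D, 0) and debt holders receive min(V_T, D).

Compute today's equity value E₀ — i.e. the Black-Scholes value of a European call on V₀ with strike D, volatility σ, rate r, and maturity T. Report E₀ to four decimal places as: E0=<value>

E0=254.9237

d₁ = [ln(V₀/D) + (r + σ²/2)T] / (σ√T)
   = [ln(329.7230/159.1166) + (0.0677 + 0.5·0.4244²)·8.5902] / (0.4244·√8.5902)
   = [0.728616 + 1.355170] / 1.243876 = 1.675236
d₂ = d₁ − σ√T = 1.675236 − 1.243876 = 0.431360
N(d₁) = 0.953056,  N(d₂) = 0.666897,  e^(−rT) = 0.559028
E₀ = V₀·N(d₁) − D·e^(−rT)·N(d₂)
   = 329.7230·0.953056 − 159.1166·0.559028·0.666897 = 254.923652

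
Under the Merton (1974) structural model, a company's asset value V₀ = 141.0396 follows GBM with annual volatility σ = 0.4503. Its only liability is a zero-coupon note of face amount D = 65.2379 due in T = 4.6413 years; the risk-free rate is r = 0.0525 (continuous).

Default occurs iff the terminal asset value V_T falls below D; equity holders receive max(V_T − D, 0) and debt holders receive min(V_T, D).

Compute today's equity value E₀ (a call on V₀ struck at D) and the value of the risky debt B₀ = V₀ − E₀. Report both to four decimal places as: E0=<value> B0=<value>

d₁ = [ln(V₀/D) + (r + σ²/2)T] / (σ√T)
   = [ln(141.0396/65.2379) + (0.0525 + 0.5·0.4503²)·4.6413] / (0.4503·√4.6413)
   = [0.771000 + 0.714227] / 0.970112 = 1.530985
d₂ = d₁ − σ√T = 1.530985 − 0.970112 = 0.560873
N(d₁) = 0.937113,  N(d₂) = 0.712558,  e^(−rT) = 0.783748
E₀ = V₀·N(d₁) − D·e^(−rT)·N(d₂)
   = 141.0396·0.937113 − 65.2379·0.783748·0.712558 = 95.736980
B₀ = V₀ − E₀ = 141.0396 − 95.736980 = 45.302620

E0=95.7370 B0=45.3026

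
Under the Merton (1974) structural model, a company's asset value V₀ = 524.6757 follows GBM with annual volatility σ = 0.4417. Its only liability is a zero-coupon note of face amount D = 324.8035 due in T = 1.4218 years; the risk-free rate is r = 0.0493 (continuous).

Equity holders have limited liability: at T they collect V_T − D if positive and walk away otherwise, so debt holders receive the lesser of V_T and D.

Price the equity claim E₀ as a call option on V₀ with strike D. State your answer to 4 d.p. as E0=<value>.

E0=237.5904

d₁ = [ln(V₀/D) + (r + σ²/2)T] / (σ√T)
   = [ln(524.6757/324.8035) + (0.0493 + 0.5·0.4417²)·1.4218] / (0.4417·√1.4218)
   = [0.479560 + 0.208791] / 0.526680 = 1.306962
d₂ = d₁ − σ√T = 1.306962 − 0.526680 = 0.780282
N(d₁) = 0.904387,  N(d₂) = 0.782388,  e^(−rT) = 0.932305
E₀ = V₀·N(d₁) − D·e^(−rT)·N(d₂)
   = 524.6757·0.904387 − 324.8035·0.932305·0.782388 = 237.590429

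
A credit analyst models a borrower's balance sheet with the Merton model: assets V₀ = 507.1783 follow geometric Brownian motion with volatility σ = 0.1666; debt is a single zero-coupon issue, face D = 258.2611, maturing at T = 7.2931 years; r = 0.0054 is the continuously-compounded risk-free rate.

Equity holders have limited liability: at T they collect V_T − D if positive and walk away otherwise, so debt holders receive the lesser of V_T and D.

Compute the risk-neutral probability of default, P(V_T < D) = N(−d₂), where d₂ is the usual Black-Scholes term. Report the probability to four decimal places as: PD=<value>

d₁ = [ln(V₀/D) + (r + σ²/2)T] / (σ√T)
   = [ln(507.1783/258.2611) + (0.0054 + 0.5·0.1666²)·7.2931] / (0.1666·√7.2931)
   = [0.674892 + 0.140595] / 0.449916 = 1.812532
d₂ = d₁ − σ√T = 1.812532 − 0.449916 = 1.362616
risk-neutral PD = N(−d₂) = N(-1.362616) = 0.086502

PD=0.0865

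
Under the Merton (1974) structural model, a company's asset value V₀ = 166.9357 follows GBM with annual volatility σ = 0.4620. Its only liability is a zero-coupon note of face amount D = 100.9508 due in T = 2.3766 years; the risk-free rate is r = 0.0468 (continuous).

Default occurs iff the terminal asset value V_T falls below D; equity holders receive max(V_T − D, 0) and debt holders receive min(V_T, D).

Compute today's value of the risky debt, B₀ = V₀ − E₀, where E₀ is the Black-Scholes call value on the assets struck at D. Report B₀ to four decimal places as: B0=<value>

d₁ = [ln(V₀/D) + (r + σ²/2)T] / (σ√T)
   = [ln(166.9357/100.9508) + (0.0468 + 0.5·0.4620²)·2.3766] / (0.4620·√2.3766)
   = [0.502975 + 0.364860] / 0.712230 = 1.218478
d₂ = d₁ − σ√T = 1.218478 − 0.712230 = 0.506248
N(d₁) = 0.888479,  N(d₂) = 0.693659,  e^(−rT) = 0.894738
E₀ = V₀·N(d₁) − D·e^(−rT)·N(d₂)
   = 166.9357·0.888479 − 100.9508·0.894738·0.693659 = 85.664465
B₀ = V₀ − E₀ = 166.9357 − 85.664465 = 81.271235

B0=81.2712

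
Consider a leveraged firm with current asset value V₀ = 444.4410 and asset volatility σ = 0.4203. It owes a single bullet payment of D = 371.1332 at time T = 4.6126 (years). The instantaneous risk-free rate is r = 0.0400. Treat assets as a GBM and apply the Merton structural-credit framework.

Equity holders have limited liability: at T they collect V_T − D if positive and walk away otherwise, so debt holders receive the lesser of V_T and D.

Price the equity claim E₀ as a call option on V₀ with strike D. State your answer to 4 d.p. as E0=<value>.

E0=208.7739

d₁ = [ln(V₀/D) + (r + σ²/2)T] / (σ√T)
   = [ln(444.4410/371.1332) + (0.0400 + 0.5·0.4203²)·4.6126] / (0.4203·√4.6126)
   = [0.180256 + 0.591917] / 0.902677 = 0.855426
d₂ = d₁ − σ√T = 0.855426 − 0.902677 = -0.047251
N(d₁) = 0.803842,  N(d₂) = 0.481157,  e^(−rT) = 0.831517
E₀ = V₀·N(d₁) − D·e^(−rT)·N(d₂)
   = 444.4410·0.803842 − 371.1332·0.831517·0.481157 = 208.773893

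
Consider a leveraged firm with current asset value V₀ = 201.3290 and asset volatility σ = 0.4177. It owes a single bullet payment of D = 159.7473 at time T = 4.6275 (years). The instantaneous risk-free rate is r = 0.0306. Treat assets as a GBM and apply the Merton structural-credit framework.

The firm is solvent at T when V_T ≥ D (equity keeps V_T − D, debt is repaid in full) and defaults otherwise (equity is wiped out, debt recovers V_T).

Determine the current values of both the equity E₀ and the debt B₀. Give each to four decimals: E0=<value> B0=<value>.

d₁ = [ln(V₀/D) + (r + σ²/2)T] / (σ√T)
   = [ln(201.3290/159.7473) + (0.0306 + 0.5·0.4177²)·4.6275] / (0.4177·√4.6275)
   = [0.231347 + 0.545289] / 0.898541 = 0.864331
d₂ = d₁ − σ√T = 0.864331 − 0.898541 = -0.034210
N(d₁) = 0.806297,  N(d₂) = 0.486355,  e^(−rT) = 0.867967
E₀ = V₀·N(d₁) − D·e^(−rT)·N(d₂)
   = 201.3290·0.806297 − 159.7473·0.867967·0.486355 = 94.895212
B₀ = V₀ − E₀ = 201.3290 − 94.895212 = 106.433788

E0=94.8952 B0=106.4338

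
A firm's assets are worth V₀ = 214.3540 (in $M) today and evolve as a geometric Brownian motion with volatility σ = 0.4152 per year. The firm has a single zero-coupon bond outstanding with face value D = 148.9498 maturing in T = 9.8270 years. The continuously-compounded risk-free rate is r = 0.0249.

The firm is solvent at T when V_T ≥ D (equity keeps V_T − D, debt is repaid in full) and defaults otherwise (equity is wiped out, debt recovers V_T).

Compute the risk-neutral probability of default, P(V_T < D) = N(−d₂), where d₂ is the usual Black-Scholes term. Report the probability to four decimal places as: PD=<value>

d₁ = [ln(V₀/D) + (r + σ²/2)T] / (σ√T)
   = [ln(214.3540/148.9498) + (0.0249 + 0.5·0.4152²)·9.8270] / (0.4152·√9.8270)
   = [0.364020 + 1.091736] / 1.301571 = 1.118460
d₂ = d₁ − σ√T = 1.118460 − 1.301571 = -0.183111
risk-neutral PD = N(−d₂) = N(0.183111) = 0.572644

PD=0.5726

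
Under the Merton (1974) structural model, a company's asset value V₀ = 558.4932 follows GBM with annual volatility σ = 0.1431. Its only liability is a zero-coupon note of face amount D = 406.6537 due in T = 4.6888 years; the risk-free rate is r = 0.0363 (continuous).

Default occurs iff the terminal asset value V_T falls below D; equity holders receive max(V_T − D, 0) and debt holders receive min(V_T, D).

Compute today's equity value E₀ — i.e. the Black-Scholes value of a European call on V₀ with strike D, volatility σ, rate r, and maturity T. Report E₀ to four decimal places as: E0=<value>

E0=218.8108

d₁ = [ln(V₀/D) + (r + σ²/2)T] / (σ√T)
   = [ln(558.4932/406.6537) + (0.0363 + 0.5·0.1431²)·4.6888] / (0.1431·√4.6888)
   = [0.317280 + 0.218211] / 0.309864 = 1.728153
d₂ = d₁ − σ√T = 1.728153 − 0.309864 = 1.418289
N(d₁) = 0.958020,  N(d₂) = 0.921947,  e^(−rT) = 0.843493
E₀ = V₀·N(d₁) − D·e^(−rT)·N(d₂)
   = 558.4932·0.958020 − 406.6537·0.843493·0.921947 = 218.810780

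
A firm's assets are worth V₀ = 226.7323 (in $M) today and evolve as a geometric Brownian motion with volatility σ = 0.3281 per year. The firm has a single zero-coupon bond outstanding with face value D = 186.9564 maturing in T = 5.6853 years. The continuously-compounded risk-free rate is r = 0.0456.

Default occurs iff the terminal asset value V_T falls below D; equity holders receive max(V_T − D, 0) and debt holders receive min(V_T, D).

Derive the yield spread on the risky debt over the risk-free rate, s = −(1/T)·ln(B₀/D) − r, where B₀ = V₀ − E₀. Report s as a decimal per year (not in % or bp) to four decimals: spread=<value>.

spread=0.0316

d₁ = [ln(V₀/D) + (r + σ²/2)T] / (σ√T)
   = [ln(226.7323/186.9564) + (0.0456 + 0.5·0.3281²)·5.6853] / (0.3281·√5.6853)
   = [0.192895 + 0.565260] / 0.782317 = 0.969114
d₂ = d₁ − σ√T = 0.969114 − 0.782317 = 0.186796
N(d₁) = 0.833756,  N(d₂) = 0.574090,  e^(−rT) = 0.771630
E₀ = V₀·N(d₁) − D·e^(−rT)·N(d₂)
   = 226.7323·0.833756 − 186.9564·0.771630·0.574090 = 106.220452
B₀ = V₀ − E₀ = 226.7323 − 106.220452 = 120.511848
spread = −(1/T)·ln(B₀/D) − r = −(1/5.6853)·ln(120.511848/186.9564) − 0.0456 = 0.03163908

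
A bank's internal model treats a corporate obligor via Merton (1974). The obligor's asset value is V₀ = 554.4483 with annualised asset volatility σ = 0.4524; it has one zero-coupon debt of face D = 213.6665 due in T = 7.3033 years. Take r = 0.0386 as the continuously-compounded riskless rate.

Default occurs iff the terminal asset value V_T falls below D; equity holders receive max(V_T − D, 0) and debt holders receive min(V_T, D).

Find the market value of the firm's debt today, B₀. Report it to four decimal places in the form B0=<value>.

d₁ = [ln(V₀/D) + (r + σ²/2)T] / (σ√T)
   = [ln(554.4483/213.6665) + (0.0386 + 0.5·0.4524²)·7.3033] / (0.4524·√7.3033)
   = [0.953557 + 1.029275] / 1.222594 = 1.621824
d₂ = d₁ − σ√T = 1.621824 − 1.222594 = 0.399231
N(d₁) = 0.947580,  N(d₂) = 0.655138,  e^(−rT) = 0.754344
E₀ = V₀·N(d₁) − D·e^(−rT)·N(d₂)
   = 554.4483·0.947580 − 213.6665·0.754344·0.655138 = 419.789999
B₀ = V₀ − E₀ = 554.4483 − 419.789999 = 134.658301

B0=134.6583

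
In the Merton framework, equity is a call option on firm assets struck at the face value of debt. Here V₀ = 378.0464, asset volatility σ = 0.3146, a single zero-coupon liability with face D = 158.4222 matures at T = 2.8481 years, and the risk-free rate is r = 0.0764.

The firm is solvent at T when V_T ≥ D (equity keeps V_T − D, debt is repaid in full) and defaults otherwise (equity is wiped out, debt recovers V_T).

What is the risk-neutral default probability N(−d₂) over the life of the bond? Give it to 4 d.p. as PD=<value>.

d₁ = [ln(V₀/D) + (r + σ²/2)T] / (σ√T)
   = [ln(378.0464/158.4222) + (0.0764 + 0.5·0.3146²)·2.8481] / (0.3146·√2.8481)
   = [0.869753 + 0.358538] / 0.530929 = 2.313475
d₂ = d₁ − σ√T = 2.313475 − 0.530929 = 1.782547
risk-neutral PD = N(−d₂) = N(-1.782547) = 0.037330

PD=0.0373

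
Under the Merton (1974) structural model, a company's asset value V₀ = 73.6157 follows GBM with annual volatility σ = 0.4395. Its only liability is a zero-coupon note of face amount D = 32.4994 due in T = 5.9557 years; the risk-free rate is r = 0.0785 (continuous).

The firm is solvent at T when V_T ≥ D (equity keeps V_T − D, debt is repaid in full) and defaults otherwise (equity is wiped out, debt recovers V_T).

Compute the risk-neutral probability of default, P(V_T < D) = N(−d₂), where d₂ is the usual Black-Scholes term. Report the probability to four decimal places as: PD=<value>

d₁ = [ln(V₀/D) + (r + σ²/2)T] / (σ√T)
   = [ln(73.6157/32.4994) + (0.0785 + 0.5·0.4395²)·5.9557] / (0.4395·√5.9557)
   = [0.817637 + 1.042725] / 1.072569 = 1.734491
d₂ = d₁ − σ√T = 1.734491 − 1.072569 = 0.661922
risk-neutral PD = N(−d₂) = N(-0.661922) = 0.254011

PD=0.2540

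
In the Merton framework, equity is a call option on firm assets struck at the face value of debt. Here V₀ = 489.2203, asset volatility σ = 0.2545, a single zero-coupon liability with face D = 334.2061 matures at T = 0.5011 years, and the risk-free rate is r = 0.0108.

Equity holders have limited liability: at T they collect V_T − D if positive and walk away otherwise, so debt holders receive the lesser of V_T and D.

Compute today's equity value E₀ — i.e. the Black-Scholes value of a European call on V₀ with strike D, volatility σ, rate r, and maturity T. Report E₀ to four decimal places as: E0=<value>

E0=157.2311

d₁ = [ln(V₀/D) + (r + σ²/2)T] / (σ√T)
   = [ln(489.2203/334.2061) + (0.0108 + 0.5·0.2545²)·0.5011] / (0.2545·√0.5011)
   = [0.381055 + 0.021640] / 0.180157 = 2.235251
d₂ = d₁ − σ√T = 2.235251 − 0.180157 = 2.055095
N(d₁) = 0.987300,  N(d₂) = 0.980065,  e^(−rT) = 0.994603
E₀ = V₀·N(d₁) − D·e^(−rT)·N(d₂)
   = 489.2203·0.987300 − 334.2061·0.994603·0.980065 = 157.231106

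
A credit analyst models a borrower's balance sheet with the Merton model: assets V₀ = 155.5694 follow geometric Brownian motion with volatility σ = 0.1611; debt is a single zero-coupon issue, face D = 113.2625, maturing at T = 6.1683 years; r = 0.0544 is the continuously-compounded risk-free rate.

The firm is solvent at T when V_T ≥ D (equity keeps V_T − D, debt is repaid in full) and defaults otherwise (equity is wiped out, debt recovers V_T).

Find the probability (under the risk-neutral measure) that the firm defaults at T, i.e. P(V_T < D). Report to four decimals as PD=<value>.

PD=0.0761

d₁ = [ln(V₀/D) + (r + σ²/2)T] / (σ√T)
   = [ln(155.5694/113.2625) + (0.0544 + 0.5·0.1611²)·6.1683] / (0.1611·√6.1683)
   = [0.317384 + 0.415599] / 0.400109 = 1.831958
d₂ = d₁ − σ√T = 1.831958 − 0.400109 = 1.431849
risk-neutral PD = N(−d₂) = N(-1.431849) = 0.076093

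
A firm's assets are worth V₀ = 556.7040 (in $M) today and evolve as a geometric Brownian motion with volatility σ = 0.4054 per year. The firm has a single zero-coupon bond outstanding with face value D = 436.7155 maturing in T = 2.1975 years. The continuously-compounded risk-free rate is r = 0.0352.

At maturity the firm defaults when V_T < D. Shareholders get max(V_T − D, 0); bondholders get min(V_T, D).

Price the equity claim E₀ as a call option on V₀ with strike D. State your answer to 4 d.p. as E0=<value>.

E0=204.8265

d₁ = [ln(V₀/D) + (r + σ²/2)T] / (σ√T)
   = [ln(556.7040/436.7155) + (0.0352 + 0.5·0.4054²)·2.1975] / (0.4054·√2.1975)
   = [0.242752 + 0.257931] / 0.600964 = 0.833133
d₂ = d₁ − σ√T = 0.833133 − 0.600964 = 0.232169
N(d₁) = 0.797615,  N(d₂) = 0.591797,  e^(−rT) = 0.925564
E₀ = V₀·N(d₁) − D·e^(−rT)·N(d₂)
   = 556.7040·0.797615 − 436.7155·0.925564·0.591797 = 204.826464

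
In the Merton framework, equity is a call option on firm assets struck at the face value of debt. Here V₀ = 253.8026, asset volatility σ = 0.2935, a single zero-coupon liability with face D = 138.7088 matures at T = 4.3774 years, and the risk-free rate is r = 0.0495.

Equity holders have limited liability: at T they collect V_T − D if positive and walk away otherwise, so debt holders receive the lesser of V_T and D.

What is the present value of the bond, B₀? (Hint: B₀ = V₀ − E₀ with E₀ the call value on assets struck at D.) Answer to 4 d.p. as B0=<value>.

B0=107.4761

d₁ = [ln(V₀/D) + (r + σ²/2)T] / (σ√T)
   = [ln(253.8026/138.7088) + (0.0495 + 0.5·0.2935²)·4.3774] / (0.2935·√4.3774)
   = [0.604180 + 0.405221] / 0.614068 = 1.643794
d₂ = d₁ − σ√T = 1.643794 − 0.614068 = 1.029727
N(d₁) = 0.949891,  N(d₂) = 0.848431,  e^(−rT) = 0.805187
E₀ = V₀·N(d₁) − D·e^(−rT)·N(d₂)
   = 253.8026·0.949891 − 138.7088·0.805187·0.848431 = 146.326482
B₀ = V₀ − E₀ = 253.8026 − 146.326482 = 107.476118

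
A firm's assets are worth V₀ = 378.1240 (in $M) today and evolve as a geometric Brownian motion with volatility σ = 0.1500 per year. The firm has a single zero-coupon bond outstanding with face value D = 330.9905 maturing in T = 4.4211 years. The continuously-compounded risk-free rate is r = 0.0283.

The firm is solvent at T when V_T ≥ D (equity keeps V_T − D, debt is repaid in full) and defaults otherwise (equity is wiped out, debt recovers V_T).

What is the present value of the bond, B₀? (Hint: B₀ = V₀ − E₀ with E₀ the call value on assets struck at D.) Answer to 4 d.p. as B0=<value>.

B0=279.9667

d₁ = [ln(V₀/D) + (r + σ²/2)T] / (σ√T)
   = [ln(378.1240/330.9905) + (0.0283 + 0.5·0.1500²)·4.4211] / (0.1500·√4.4211)
   = [0.133133 + 0.174855] / 0.315396 = 0.976508
d₂ = d₁ − σ√T = 0.976508 − 0.315396 = 0.661112
N(d₁) = 0.835594,  N(d₂) = 0.745730,  e^(−rT) = 0.882394
E₀ = V₀·N(d₁) − D·e^(−rT)·N(d₂)
   = 378.1240·0.835594 − 330.9905·0.882394·0.745730 = 98.157289
B₀ = V₀ − E₀ = 378.1240 − 98.157289 = 279.966711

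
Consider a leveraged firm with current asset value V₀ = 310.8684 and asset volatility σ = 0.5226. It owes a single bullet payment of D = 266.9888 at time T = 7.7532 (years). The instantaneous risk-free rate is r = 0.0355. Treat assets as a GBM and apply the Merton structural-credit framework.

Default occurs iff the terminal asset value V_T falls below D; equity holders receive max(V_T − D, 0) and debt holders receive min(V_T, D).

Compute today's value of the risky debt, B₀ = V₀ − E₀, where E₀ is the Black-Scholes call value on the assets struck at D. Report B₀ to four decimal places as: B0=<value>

d₁ = [ln(V₀/D) + (r + σ²/2)T] / (σ√T)
   = [ln(310.8684/266.9888) + (0.0355 + 0.5·0.5226²)·7.7532] / (0.5226·√7.7532)
   = [0.152163 + 1.333980] / 1.455157 = 1.021294
d₂ = d₁ − σ√T = 1.021294 − 1.455157 = -0.433864
N(d₁) = 0.846442,  N(d₂) = 0.332194,  e^(−rT) = 0.759391
E₀ = V₀·N(d₁) − D·e^(−rT)·N(d₂)
   = 310.8684·0.846442 − 266.9888·0.759391·0.332194 = 195.780261
B₀ = V₀ − E₀ = 310.8684 − 195.780261 = 115.088139

B0=115.0881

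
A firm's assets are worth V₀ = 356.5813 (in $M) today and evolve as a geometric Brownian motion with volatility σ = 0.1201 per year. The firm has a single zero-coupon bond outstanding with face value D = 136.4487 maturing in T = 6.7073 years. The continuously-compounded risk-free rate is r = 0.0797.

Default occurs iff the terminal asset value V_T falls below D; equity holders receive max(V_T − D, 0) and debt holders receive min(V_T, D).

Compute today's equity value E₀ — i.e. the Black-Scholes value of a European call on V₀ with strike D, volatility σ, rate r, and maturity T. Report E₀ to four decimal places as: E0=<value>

d₁ = [ln(V₀/D) + (r + σ²/2)T] / (σ√T)
   = [ln(356.5813/136.4487) + (0.0797 + 0.5·0.1201²)·6.7073] / (0.1201·√6.7073)
   = [0.960614 + 0.582945] / 0.311040 = 4.962565
d₂ = d₁ − σ√T = 4.962565 − 0.311040 = 4.651524
N(d₁) = 1.000000,  N(d₂) = 0.999998,  e^(−rT) = 0.585920
E₀ = V₀·N(d₁) − D·e^(−rT)·N(d₂)
   = 356.5813·1.000000 − 136.4487·0.585920·0.999998 = 276.633269

E0=276.6333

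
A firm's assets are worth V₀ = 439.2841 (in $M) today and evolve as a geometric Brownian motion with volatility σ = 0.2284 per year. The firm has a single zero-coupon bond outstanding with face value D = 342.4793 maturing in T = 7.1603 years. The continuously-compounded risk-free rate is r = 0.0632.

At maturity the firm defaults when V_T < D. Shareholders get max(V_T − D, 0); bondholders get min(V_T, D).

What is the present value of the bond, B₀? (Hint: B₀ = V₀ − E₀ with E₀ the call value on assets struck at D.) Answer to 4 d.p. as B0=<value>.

d₁ = [ln(V₀/D) + (r + σ²/2)T] / (σ√T)
   = [ln(439.2841/342.4793) + (0.0632 + 0.5·0.2284²)·7.1603] / (0.2284·√7.1603)
   = [0.248935 + 0.639295] / 0.611170 = 1.453329
d₂ = d₁ − σ√T = 1.453329 − 0.611170 = 0.842159
N(d₁) = 0.926934,  N(d₂) = 0.800151,  e^(−rT) = 0.636016
E₀ = V₀·N(d₁) − D·e^(−rT)·N(d₂)
   = 439.2841·0.926934 − 342.4793·0.636016·0.800151 = 232.896504
B₀ = V₀ − E₀ = 439.2841 − 232.896504 = 206.387596

B0=206.3876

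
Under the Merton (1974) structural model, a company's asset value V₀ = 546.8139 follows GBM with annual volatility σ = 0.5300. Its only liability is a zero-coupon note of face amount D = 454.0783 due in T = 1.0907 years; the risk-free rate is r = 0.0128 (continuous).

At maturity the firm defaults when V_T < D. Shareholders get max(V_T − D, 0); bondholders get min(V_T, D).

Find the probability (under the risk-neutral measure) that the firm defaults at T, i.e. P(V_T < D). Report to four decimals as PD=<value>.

PD=0.4664

d₁ = [ln(V₀/D) + (r + σ²/2)T] / (σ√T)
   = [ln(546.8139/454.0783) + (0.0128 + 0.5·0.5300²)·1.0907] / (0.5300·√1.0907)
   = [0.185839 + 0.167150] / 0.553514 = 0.637723
d₂ = d₁ − σ√T = 0.637723 − 0.553514 = 0.084209
risk-neutral PD = N(−d₂) = N(-0.084209) = 0.466445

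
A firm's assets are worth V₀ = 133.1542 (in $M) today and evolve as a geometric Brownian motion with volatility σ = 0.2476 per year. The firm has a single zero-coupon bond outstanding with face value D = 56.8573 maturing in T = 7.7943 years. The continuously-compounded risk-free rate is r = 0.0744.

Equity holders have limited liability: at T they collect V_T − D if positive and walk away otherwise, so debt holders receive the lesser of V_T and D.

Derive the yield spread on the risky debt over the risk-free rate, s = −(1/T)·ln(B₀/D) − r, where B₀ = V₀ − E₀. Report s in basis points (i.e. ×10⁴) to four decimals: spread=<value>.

spread=12.2110

d₁ = [ln(V₀/D) + (r + σ²/2)T] / (σ√T)
   = [ln(133.1542/56.8573) + (0.0744 + 0.5·0.2476²)·7.7943] / (0.2476·√7.7943)
   = [0.850963 + 0.818814] / 0.691256 = 2.415568
d₂ = d₁ − σ√T = 2.415568 − 0.691256 = 1.724311
N(d₁) = 0.992145,  N(d₂) = 0.957674,  e^(−rT) = 0.559957
E₀ = V₀·N(d₁) − D·e^(−rT)·N(d₂)
   = 133.1542·0.992145 − 56.8573·0.559957·0.957674 = 101.618158
B₀ = V₀ − E₀ = 133.1542 − 101.618158 = 31.536042
spread = −(1/T)·ln(B₀/D) − r = −(1/7.7943)·ln(31.536042/56.8573) − 0.0744 = 0.00122110
in basis points: 0.00122110 × 10⁴ = 12.2110 bp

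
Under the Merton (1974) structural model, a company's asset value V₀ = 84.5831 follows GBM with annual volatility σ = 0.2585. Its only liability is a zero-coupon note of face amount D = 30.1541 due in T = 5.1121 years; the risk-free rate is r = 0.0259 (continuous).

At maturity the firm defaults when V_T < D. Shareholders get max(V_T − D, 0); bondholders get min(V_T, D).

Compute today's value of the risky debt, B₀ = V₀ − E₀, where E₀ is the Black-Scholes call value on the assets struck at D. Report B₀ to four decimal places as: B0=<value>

B0=26.1824

d₁ = [ln(V₀/D) + (r + σ²/2)T] / (σ√T)
   = [ln(84.5831/30.1541) + (0.0259 + 0.5·0.2585²)·5.1121] / (0.2585·√5.1121)
   = [1.031414 + 0.303204] / 0.584467 = 2.283478
d₂ = d₁ − σ√T = 2.283478 − 0.584467 = 1.699010
N(d₁) = 0.988799,  N(d₂) = 0.955341,  e^(−rT) = 0.875988
E₀ = V₀·N(d₁) − D·e^(−rT)·N(d₂)
   = 84.5831·0.988799 − 30.1541·0.875988·0.955341 = 58.400698
B₀ = V₀ − E₀ = 84.5831 − 58.400698 = 26.182402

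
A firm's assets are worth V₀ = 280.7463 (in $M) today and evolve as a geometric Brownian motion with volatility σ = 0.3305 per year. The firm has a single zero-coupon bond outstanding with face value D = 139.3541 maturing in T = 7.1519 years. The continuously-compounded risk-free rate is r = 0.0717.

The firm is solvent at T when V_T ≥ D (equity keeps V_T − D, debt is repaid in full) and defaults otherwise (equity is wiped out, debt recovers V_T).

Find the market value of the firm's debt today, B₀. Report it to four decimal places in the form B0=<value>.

B0=78.5299

d₁ = [ln(V₀/D) + (r + σ²/2)T] / (σ√T)
   = [ln(280.7463/139.3541) + (0.0717 + 0.5·0.3305²)·7.1519] / (0.3305·√7.1519)
   = [0.700433 + 0.903393] / 0.883857 = 1.814576
d₂ = d₁ − σ√T = 1.814576 − 0.883857 = 0.930719
N(d₁) = 0.965205,  N(d₂) = 0.824000,  e^(−rT) = 0.598822
E₀ = V₀·N(d₁) − D·e^(−rT)·N(d₂)
   = 280.7463·0.965205 − 139.3541·0.598822·0.824000 = 202.216447
B₀ = V₀ − E₀ = 280.7463 − 202.216447 = 78.529853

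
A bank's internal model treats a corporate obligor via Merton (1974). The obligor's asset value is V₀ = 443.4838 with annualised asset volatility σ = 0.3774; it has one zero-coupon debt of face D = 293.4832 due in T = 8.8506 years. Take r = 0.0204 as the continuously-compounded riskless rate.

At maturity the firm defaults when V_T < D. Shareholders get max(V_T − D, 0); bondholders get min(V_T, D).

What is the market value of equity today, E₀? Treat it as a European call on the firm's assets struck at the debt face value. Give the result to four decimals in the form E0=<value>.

E0=263.0472

d₁ = [ln(V₀/D) + (r + σ²/2)T] / (σ√T)
   = [ln(443.4838/293.4832) + (0.0204 + 0.5·0.3774²)·8.8506] / (0.3774·√8.8506)
   = [0.412841 + 0.810851] / 1.122763 = 1.089893
d₂ = d₁ − σ√T = 1.089893 − 1.122763 = -0.032870
N(d₁) = 0.862120,  N(d₂) = 0.486889,  e^(−rT) = 0.834809
E₀ = V₀·N(d₁) − D·e^(−rT)·N(d₂)
   = 443.4838·0.862120 − 293.4832·0.834809·0.486889 = 263.047209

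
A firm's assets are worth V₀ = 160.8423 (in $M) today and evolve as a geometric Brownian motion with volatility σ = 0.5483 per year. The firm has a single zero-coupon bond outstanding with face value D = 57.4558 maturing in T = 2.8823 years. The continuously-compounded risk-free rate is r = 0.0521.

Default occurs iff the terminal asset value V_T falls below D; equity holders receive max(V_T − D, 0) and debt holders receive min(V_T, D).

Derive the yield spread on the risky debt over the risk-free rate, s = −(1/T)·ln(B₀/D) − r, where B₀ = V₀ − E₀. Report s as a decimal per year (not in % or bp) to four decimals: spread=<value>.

d₁ = [ln(V₀/D) + (r + σ²/2)T] / (σ√T)
   = [ln(160.8423/57.4558) + (0.0521 + 0.5·0.5483²)·2.8823] / (0.5483·√2.8823)
   = [1.029408 + 0.583425] / 0.930867 = 1.732613
d₂ = d₁ − σ√T = 1.732613 − 0.930867 = 0.801746
N(d₁) = 0.958418,  N(d₂) = 0.788650,  e^(−rT) = 0.860564
E₀ = V₀·N(d₁) − D·e^(−rT)·N(d₂)
   = 160.8423·0.958418 − 57.4558·0.860564·0.788650 = 115.159821
B₀ = V₀ − E₀ = 160.8423 − 115.159821 = 45.682479
spread = −(1/T)·ln(B₀/D) − r = −(1/2.8823)·ln(45.682479/57.4558) − 0.0521 = 0.02745491

spread=0.0275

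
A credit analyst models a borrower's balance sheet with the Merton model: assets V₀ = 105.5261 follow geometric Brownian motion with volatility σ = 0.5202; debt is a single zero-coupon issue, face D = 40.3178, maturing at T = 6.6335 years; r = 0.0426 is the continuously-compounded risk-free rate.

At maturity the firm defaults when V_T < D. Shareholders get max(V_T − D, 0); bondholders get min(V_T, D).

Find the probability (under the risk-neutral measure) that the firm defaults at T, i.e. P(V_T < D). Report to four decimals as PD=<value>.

d₁ = [ln(V₀/D) + (r + σ²/2)T] / (σ√T)
   = [ln(105.5261/40.3178) + (0.0426 + 0.5·0.5202²)·6.6335] / (0.5202·√6.6335)
   = [0.962165 + 1.180126] / 1.339805 = 1.598957
d₂ = d₁ − σ√T = 1.598957 − 1.339805 = 0.259152
risk-neutral PD = N(−d₂) = N(-0.259152) = 0.397759

PD=0.3978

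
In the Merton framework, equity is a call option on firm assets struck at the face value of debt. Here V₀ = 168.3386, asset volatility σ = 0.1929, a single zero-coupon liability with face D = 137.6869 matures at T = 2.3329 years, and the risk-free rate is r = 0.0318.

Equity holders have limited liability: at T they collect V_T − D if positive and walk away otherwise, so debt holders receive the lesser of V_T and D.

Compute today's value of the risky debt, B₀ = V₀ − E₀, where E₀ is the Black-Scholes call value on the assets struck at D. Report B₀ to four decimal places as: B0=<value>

d₁ = [ln(V₀/D) + (r + σ²/2)T] / (σ√T)
   = [ln(168.3386/137.6869) + (0.0318 + 0.5·0.1929²)·2.3329] / (0.1929·√2.3329)
   = [0.200995 + 0.117590] / 0.294632 = 1.081299
d₂ = d₁ − σ√T = 1.081299 − 0.294632 = 0.786666
N(d₁) = 0.860218,  N(d₂) = 0.784261,  e^(−rT) = 0.928499
E₀ = V₀·N(d₁) − D·e^(−rT)·N(d₂)
   = 168.3386·0.860218 − 137.6869·0.928499·0.784261 = 44.546230
B₀ = V₀ − E₀ = 168.3386 − 44.546230 = 123.792370

B0=123.7924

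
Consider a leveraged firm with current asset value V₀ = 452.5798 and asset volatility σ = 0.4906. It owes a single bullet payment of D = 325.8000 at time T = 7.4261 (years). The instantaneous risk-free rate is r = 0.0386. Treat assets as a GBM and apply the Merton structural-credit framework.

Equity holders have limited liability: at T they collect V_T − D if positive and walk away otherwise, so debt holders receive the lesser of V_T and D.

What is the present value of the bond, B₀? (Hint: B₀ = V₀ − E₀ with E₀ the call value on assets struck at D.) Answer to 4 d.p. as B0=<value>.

d₁ = [ln(V₀/D) + (r + σ²/2)T] / (σ√T)
   = [ln(452.5798/325.8000) + (0.0386 + 0.5·0.4906²)·7.4261] / (0.4906·√7.4261)
   = [0.328680 + 1.180335] / 1.336928 = 1.128719
d₂ = d₁ − σ√T = 1.128719 − 1.336928 = -0.208209
N(d₁) = 0.870492,  N(d₂) = 0.417533,  e^(−rT) = 0.750776
E₀ = V₀·N(d₁) − D·e^(−rT)·N(d₂)
   = 452.5798·0.870492 − 325.8000·0.750776·0.417533 = 291.837212
B₀ = V₀ − E₀ = 452.5798 − 291.837212 = 160.742588

B0=160.7426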